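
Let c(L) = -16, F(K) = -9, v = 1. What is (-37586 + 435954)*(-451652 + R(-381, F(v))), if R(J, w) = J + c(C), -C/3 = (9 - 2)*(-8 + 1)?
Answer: -180081856032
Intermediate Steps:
C = 147 (C = -3*(9 - 2)*(-8 + 1) = -21*(-7) = -3*(-49) = 147)
R(J, w) = -16 + J (R(J, w) = J - 16 = -16 + J)
(-37586 + 435954)*(-451652 + R(-381, F(v))) = (-37586 + 435954)*(-451652 + (-16 - 381)) = 398368*(-451652 - 397) = 398368*(-452049) = -180081856032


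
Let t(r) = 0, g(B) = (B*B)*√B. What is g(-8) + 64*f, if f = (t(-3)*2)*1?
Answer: 128*I*√2 ≈ 181.02*I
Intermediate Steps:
g(B) = B^(5/2) (g(B) = B²*√B = B^(5/2))
f = 0 (f = (0*2)*1 = 0*1 = 0)
g(-8) + 64*f = (-8)^(5/2) + 64*0 = 128*I*√2 + 0 = 128*I*√2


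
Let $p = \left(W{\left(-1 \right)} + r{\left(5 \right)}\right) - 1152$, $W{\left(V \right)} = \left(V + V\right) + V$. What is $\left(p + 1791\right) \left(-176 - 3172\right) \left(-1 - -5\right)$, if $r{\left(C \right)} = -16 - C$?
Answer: $-8236080$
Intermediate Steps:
$W{\left(V \right)} = 3 V$ ($W{\left(V \right)} = 2 V + V = 3 V$)
$p = -1176$ ($p = \left(3 \left(-1\right) - 21\right) - 1152 = \left(-3 - 21\right) - 1152 = -24 - 1152 = -1176$)
$\left(p + 1791\right) \left(-176 - 3172\right) \left(-1 - -5\right) = \left(-1176 + 1791\right) \left(-176 - 3172\right) \left(-1 - -5\right) = 615 \left(-3348\right) \left(-1 + 5\right) = \left(-2059020\right) 4 = -8236080$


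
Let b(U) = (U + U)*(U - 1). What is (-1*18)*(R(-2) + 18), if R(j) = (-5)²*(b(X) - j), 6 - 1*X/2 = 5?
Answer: -3024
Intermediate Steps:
X = 2 (X = 12 - 2*5 = 12 - 10 = 2)
b(U) = 2*U*(-1 + U) (b(U) = (2*U)*(-1 + U) = 2*U*(-1 + U))
R(j) = 100 - 25*j (R(j) = (-5)²*(2*2*(-1 + 2) - j) = 25*(2*2*1 - j) = 25*(4 - j) = 100 - 25*j)
(-1*18)*(R(-2) + 18) = (-1*18)*((100 - 25*(-2)) + 18) = -18*((100 + 50) + 18) = -18*(150 + 18) = -18*168 = -3024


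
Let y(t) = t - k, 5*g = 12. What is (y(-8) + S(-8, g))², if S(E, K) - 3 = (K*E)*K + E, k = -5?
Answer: 1827904/625 ≈ 2924.6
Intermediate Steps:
g = 12/5 (g = (⅕)*12 = 12/5 ≈ 2.4000)
S(E, K) = 3 + E + E*K² (S(E, K) = 3 + ((K*E)*K + E) = 3 + ((E*K)*K + E) = 3 + (E*K² + E) = 3 + (E + E*K²) = 3 + E + E*K²)
y(t) = 5 + t (y(t) = t - 1*(-5) = t + 5 = 5 + t)
(y(-8) + S(-8, g))² = ((5 - 8) + (3 - 8 - 8*(12/5)²))² = (-3 + (3 - 8 - 8*144/25))² = (-3 + (3 - 8 - 1152/25))² = (-3 - 1277/25)² = (-1352/25)² = 1827904/625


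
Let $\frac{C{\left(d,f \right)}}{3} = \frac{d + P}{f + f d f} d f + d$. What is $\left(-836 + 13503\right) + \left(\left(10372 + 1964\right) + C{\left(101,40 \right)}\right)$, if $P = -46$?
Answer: $\frac{34092737}{1347} \approx 25310.0$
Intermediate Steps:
$C{\left(d,f \right)} = 3 d + \frac{3 d f \left(-46 + d\right)}{f + d f^{2}}$ ($C{\left(d,f \right)} = 3 \left(\frac{d - 46}{f + f d f} d f + d\right) = 3 \left(\frac{-46 + d}{f + d f f} d f + d\right) = 3 \left(\frac{-46 + d}{f + d f^{2}} d f + d\right) = 3 \left(\frac{d \left(-46 + d\right)}{f + d f^{2}} f + d\right) = 3 \left(\frac{d f \left(-46 + d\right)}{f + d f^{2}} + d\right) = 3 \left(d + \frac{d f \left(-46 + d\right)}{f + d f^{2}}\right) = 3 d + \frac{3 d f \left(-46 + d\right)}{f + d f^{2}}$)
$\left(-836 + 13503\right) + \left(\left(10372 + 1964\right) + C{\left(101,40 \right)}\right) = \left(-836 + 13503\right) + \left(\left(10372 + 1964\right) + 3 \cdot 101 \frac{1}{1 + 101 \cdot 40} \left(-45 + 101 + 101 \cdot 40\right)\right) = 12667 + \left(12336 + 3 \cdot 101 \frac{1}{1 + 4040} \left(-45 + 101 + 4040\right)\right) = 12667 + \left(12336 + 3 \cdot 101 \cdot \frac{1}{4041} \cdot 4096\right) = 12667 + \left(12336 + \frac{413696}{1347}\right) = 12667 + \frac{17030288}{1347} = \frac{34092737}{1347}$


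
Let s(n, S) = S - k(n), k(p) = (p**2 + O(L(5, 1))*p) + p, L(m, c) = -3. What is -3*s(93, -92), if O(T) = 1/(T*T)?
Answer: 26533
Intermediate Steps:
O(T) = T**(-2) (O(T) = 1/(T**2) = T**(-2))
k(p) = p**2 + 10*p/9 (k(p) = (p**2 + p/(-3)**2) + p = (p**2 + p/9) + p = p**2 + 10*p/9)
s(n, S) = S - n*(10 + 9*n)/9
-3*s(93, -92) = -3*(-92 - 1*93**2 - 10/9*93) = -3*(-92 - 1*8649 - 310/3) = -3*(-92 - 8649 - 310/3) = -3*(-26533/3) = 26533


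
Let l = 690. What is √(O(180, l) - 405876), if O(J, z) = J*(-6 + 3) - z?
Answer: 9*I*√5026 ≈ 638.05*I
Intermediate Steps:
O(J, z) = -z - 3*J (O(J, z) = J*(-3) - z = -3*J - z = -z - 3*J)
√(O(180, l) - 405876) = √((-1*690 - 3*180) - 405876) = √((-690 - 540) - 405876) = √(-1230 - 405876) = √(-407106) = 9*I*√5026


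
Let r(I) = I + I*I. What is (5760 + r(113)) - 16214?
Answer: 2428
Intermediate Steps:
r(I) = I + I²
(5760 + r(113)) - 16214 = (5760 + 113*(1 + 113)) - 16214 = (5760 + 113*114) - 16214 = (5760 + 12882) - 16214 = 18642 - 16214 = 2428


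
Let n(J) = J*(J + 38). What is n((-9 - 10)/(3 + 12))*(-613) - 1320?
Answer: 6120497/225 ≈ 27202.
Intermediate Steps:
n(J) = J*(38 + J)
n((-9 - 10)/(3 + 12))*(-613) - 1320 = (((-9 - 10)/(3 + 12))*(38 + (-9 - 10)/(3 + 12)))*(-613) - 1320 = ((-19/15)*(38 - 19/15))*(-613) - 1320 = ((-19*1/15)*(38 - 19*1/15))*(-613) - 1320 = -19*(38 - 19/15)/15*(-613) - 1320 = -19/15*551/15*(-613) - 1320 = -10469/225*(-613) - 1320 = 6417497/225 - 1320 = 6120497/225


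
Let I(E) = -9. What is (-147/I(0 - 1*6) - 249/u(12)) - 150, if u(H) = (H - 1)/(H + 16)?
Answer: -25327/33 ≈ -767.48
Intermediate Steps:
u(H) = (-1 + H)/(16 + H)
(-147/I(0 - 1*6) - 249/u(12)) - 150 = (-147/(-9) - 249*(16 + 12)/(-1 + 12)) - 150 = (-147*(-⅑) - 249/(11/28)) - 150 = (49/3 - 249/((1/28)*11)) - 150 = (49/3 - 249/11/28) - 150 = (49/3 - 249*28/11) - 150 = (49/3 - 6972/11) - 150 = -20377/33 - 150 = -25327/33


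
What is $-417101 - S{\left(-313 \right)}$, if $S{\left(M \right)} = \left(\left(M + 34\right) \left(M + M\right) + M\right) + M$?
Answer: $-591129$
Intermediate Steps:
$S{\left(M \right)} = 2 M + 2 M \left(34 + M\right)$ ($S{\left(M \right)} = \left(\left(34 + M\right) 2 M + M\right) + M = \left(2 M \left(34 + M\right) + M\right) + M = \left(M + 2 M \left(34 + M\right)\right) + M = 2 M + 2 M \left(34 + M\right)$)
$-417101 - S{\left(-313 \right)} = -417101 - 2 \left(-313\right) \left(35 - 313\right) = -417101 - 2 \left(-313\right) \left(-278\right) = -417101 - 174028 = -591129$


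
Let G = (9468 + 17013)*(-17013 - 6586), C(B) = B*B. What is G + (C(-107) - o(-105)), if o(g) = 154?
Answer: -624913824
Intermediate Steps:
C(B) = B²
G = -624925119 (G = 26481*(-23599) = -624925119)
G + (C(-107) - o(-105)) = -624925119 + ((-107)² - 1*154) = -624925119 + (11449 - 154) = -624925119 + 11295 = -624913824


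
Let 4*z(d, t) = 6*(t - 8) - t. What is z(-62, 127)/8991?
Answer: 587/35964 ≈ 0.016322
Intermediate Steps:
z(d, t) = -12 + 5*t/4 (z(d, t) = (6*(t - 8) - t)/4 = (6*(-8 + t) - t)/4 = ((-48 + 6*t) - t)/4 = (-48 + 5*t)/4 = -12 + 5*t/4)
z(-62, 127)/8991 = (-12 + (5/4)*127)/8991 = (-12 + 635/4)*(1/8991) = (587/4)*(1/8991) = 587/35964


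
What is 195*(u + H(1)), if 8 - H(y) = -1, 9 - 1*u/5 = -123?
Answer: 130455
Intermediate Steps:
u = 660 (u = 45 - 5*(-123) = 45 + 615 = 660)
H(y) = 9 (H(y) = 8 - 1*(-1) = 8 + 1 = 9)
195*(u + H(1)) = 195*(660 + 9) = 195*669 = 130455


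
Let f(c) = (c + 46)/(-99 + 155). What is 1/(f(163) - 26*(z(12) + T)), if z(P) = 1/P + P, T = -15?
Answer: 168/13367 ≈ 0.012568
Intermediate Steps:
z(P) = P + 1/P
f(c) = 23/28 + c/56 (f(c) = (46 + c)/56 = (46 + c)*(1/56) = 23/28 + c/56)
1/(f(163) - 26*(z(12) + T)) = 1/((23/28 + (1/56)*163) - 26*((12 + 1/12) - 15)) = 1/((23/28 + 163/56) - 26*((12 + 1/12) - 15)) = 1/(209/56 - 26*(145/12 - 15)) = 1/(209/56 - 26*(-35/12)) = 1/(209/56 + 455/6) = 1/(13367/168) = 168/13367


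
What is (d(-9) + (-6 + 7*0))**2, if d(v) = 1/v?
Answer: 3025/81 ≈ 37.346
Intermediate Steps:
(d(-9) + (-6 + 7*0))**2 = (1/(-9) + (-6 + 7*0))**2 = (-1/9 + (-6 + 0))**2 = (-1/9 - 6)**2 = (-55/9)**2 = 3025/81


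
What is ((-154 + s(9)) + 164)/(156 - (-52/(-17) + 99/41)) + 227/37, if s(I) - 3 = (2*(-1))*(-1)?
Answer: 24202994/3881929 ≈ 6.2348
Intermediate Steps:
s(I) = 5 (s(I) = 3 + (2*(-1))*(-1) = 3 - 2*(-1) = 3 + 2 = 5)
((-154 + s(9)) + 164)/(156 - (-52/(-17) + 99/41)) + 227/37 = ((-154 + 5) + 164)/(156 - (-52/(-17) + 99/41)) + 227/37 = (-149 + 164)/(156 - (-52*(-1/17) + 99*(1/41))) + 227*(1/37) = 15/(156 - (52/17 + 99/41)) + 227/37 = 15/(156 - 1*3815/697) + 227/37 = 15/(156 - 3815/697) + 227/37 = 15/(104917/697) + 227/37 = 15*(697/104917) + 227/37 = 10455/104917 + 227/37 = 24202994/3881929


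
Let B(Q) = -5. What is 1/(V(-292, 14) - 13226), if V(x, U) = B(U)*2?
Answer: -1/13236 ≈ -7.5552e-5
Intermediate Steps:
V(x, U) = -10 (V(x, U) = -5*2 = -10)
1/(V(-292, 14) - 13226) = 1/(-10 - 13226) = 1/(-13236) = -1/13236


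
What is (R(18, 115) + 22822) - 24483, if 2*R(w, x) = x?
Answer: -3207/2 ≈ -1603.5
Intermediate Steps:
R(w, x) = x/2
(R(18, 115) + 22822) - 24483 = ((½)*115 + 22822) - 24483 = (115/2 + 22822) - 24483 = 45759/2 - 24483 = -3207/2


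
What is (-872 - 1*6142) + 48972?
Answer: 41958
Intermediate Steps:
(-872 - 1*6142) + 48972 = (-872 - 6142) + 48972 = -7014 + 48972 = 41958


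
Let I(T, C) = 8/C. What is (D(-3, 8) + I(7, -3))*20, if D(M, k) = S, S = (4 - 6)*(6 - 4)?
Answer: -400/3 ≈ -133.33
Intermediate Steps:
S = -4 (S = -2*2 = -4)
D(M, k) = -4
(D(-3, 8) + I(7, -3))*20 = (-4 + 8/(-3))*20 = (-4 + 8*(-1/3))*20 = (-4 - 8/3)*20 = -20/3*20 = -400/3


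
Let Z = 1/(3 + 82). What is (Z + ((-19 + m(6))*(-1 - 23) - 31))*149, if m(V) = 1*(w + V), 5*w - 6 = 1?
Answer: 626694/17 ≈ 36864.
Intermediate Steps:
w = 7/5 (w = 6/5 + (⅕)*1 = 6/5 + ⅕ = 7/5 ≈ 1.4000)
m(V) = 7/5 + V (m(V) = 1*(7/5 + V) = 7/5 + V)
Z = 1/85 ≈ 0.011765
(Z + ((-19 + m(6))*(-1 - 23) - 31))*149 = (1/85 + ((-19 + (7/5 + 6))*(-1 - 23) - 31))*149 = (1/85 + ((-19 + 37/5)*(-24) - 31))*149 = (1/85 + (-58/5*(-24) - 31))*149 = (1/85 + (1392/5 - 31))*149 = (1/85 + 1237/5)*149 = (4206/17)*149 = 626694/17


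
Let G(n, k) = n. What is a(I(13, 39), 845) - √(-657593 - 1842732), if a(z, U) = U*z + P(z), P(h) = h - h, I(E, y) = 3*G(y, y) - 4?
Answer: 95485 - 5*I*√100013 ≈ 95485.0 - 1581.2*I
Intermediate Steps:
I(E, y) = -4 + 3*y (I(E, y) = 3*y - 4 = -4 + 3*y)
P(h) = 0
a(z, U) = U*z (a(z, U) = U*z + 0 = U*z)
a(I(13, 39), 845) - √(-657593 - 1842732) = 845*(-4 + 3*39) - √(-657593 - 1842732) = 845*(-4 + 117) - √(-2500325) = 845*113 - 5*I*√100013 = 95485 - 5*I*√100013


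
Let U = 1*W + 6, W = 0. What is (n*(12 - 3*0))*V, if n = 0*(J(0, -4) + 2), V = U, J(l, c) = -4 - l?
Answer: 0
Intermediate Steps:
U = 6 (U = 1*0 + 6 = 0 + 6 = 6)
V = 6
n = 0 (n = 0*((-4 - 1*0) + 2) = 0*((-4 + 0) + 2) = 0*(-4 + 2) = 0*(-2) = 0)
(n*(12 - 3*0))*V = (0*(12 - 3*0))*6 = (0*(12 - 1*0))*6 = (0*(12 + 0))*6 = (0*12)*6 = 0*6 = 0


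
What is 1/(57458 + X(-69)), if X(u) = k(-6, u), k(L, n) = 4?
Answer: 1/57462 ≈ 1.7403e-5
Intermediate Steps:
X(u) = 4
1/(57458 + X(-69)) = 1/(57458 + 4) = 1/57462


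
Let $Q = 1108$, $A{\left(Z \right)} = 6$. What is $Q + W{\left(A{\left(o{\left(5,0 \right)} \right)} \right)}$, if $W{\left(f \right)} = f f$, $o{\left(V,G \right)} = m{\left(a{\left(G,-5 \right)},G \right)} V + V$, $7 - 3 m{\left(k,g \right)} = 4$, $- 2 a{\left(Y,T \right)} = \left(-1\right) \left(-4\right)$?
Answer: $1144$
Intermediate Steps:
$a{\left(Y,T \right)} = -2$ ($a{\left(Y,T \right)} = - \frac{\left(-1\right) \left(-4\right)}{2} = \left(- \frac{1}{2}\right) 4 = -2$)
$m{\left(k,g \right)} = 1$ ($m{\left(k,g \right)} = \frac{7}{3} - \frac{4}{3} = 1$)
$o{\left(V,G \right)} = 2 V$ ($o{\left(V,G \right)} = 1 V + V = V + V = 2 V$)
$W{\left(f \right)} = f^{2}$
$Q + W{\left(A{\left(o{\left(5,0 \right)} \right)} \right)} = 1108 + 6^{2} = 1108 + 36 = 1144$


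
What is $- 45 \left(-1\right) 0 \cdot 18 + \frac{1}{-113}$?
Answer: $- \frac{1}{113} \approx -0.0088496$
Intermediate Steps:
$- 45 \left(-1\right) 0 \cdot 18 + \frac{1}{-113} = - 45 \cdot 0 \cdot 18 - \frac{1}{113} = \left(-45\right) 0 - \frac{1}{113} = 0 - \frac{1}{113} = - \frac{1}{113}$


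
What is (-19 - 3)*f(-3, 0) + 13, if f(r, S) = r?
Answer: 79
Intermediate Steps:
(-19 - 3)*f(-3, 0) + 13 = (-19 - 3)*(-3) + 13 = -22*(-3) + 13 = 66 + 13 = 79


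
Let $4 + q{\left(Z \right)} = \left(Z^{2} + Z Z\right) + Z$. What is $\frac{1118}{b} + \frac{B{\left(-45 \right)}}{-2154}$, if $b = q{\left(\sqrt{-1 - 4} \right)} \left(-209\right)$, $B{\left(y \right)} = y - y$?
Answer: $\frac{15652}{42009} + \frac{1118 i \sqrt{5}}{42009} \approx 0.37259 + 0.059509 i$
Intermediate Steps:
$B{\left(y \right)} = 0$
$q{\left(Z \right)} = -4 + Z + 2 Z^{2}$ ($q{\left(Z \right)} = -4 + \left(\left(Z^{2} + Z Z\right) + Z\right) = -4 + \left(\left(Z^{2} + Z^{2}\right) + Z\right) = -4 + \left(2 Z^{2} + Z\right) = -4 + \left(Z + 2 Z^{2}\right) = -4 + Z + 2 Z^{2}$)
$b = 2926 - 209 i \sqrt{5}$ ($b = \left(-4 + \sqrt{-1 - 4} + 2 \left(\sqrt{-1 - 4}\right)^{2}\right) \left(-209\right) = \left(-4 + \sqrt{-5} + 2 \left(\sqrt{-5}\right)^{2}\right) \left(-209\right) = \left(-4 + i \sqrt{5} + 2 \left(i \sqrt{5}\right)^{2}\right) \left(-209\right) = \left(-4 + i \sqrt{5} + 2 \left(-5\right)\right) \left(-209\right) = \left(-4 + i \sqrt{5} - 10\right) \left(-209\right) = \left(-14 + i \sqrt{5}\right) \left(-209\right) = 2926 - 209 i \sqrt{5} \approx 2926.0 - 467.34 i$)
$\frac{1118}{b} + \frac{B{\left(-45 \right)}}{-2154} = \frac{1118}{2926 - 209 i \sqrt{5}} + \frac{0}{-2154} = \frac{1118}{2926 - 209 i \sqrt{5}} + 0 \left(- \frac{1}{2154}\right) = \frac{1118}{2926 - 209 i \sqrt{5}} + 0 = \frac{1118}{2926 - 209 i \sqrt{5}}$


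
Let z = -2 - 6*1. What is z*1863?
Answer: -14904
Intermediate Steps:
z = -8 (z = -2 - 6 = -8)
z*1863 = -8*1863 = -14904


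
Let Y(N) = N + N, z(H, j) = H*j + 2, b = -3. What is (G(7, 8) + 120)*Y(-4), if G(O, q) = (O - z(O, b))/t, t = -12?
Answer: -2828/3 ≈ -942.67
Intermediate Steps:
z(H, j) = 2 + H*j
Y(N) = 2*N
G(O, q) = 1/6 - O/3 (G(O, q) = (O - (2 + O*(-3)))/(-12) = (O - (2 - 3*O))*(-1/12) = (O + (-2 + 3*O))*(-1/12) = (-2 + 4*O)*(-1/12) = 1/6 - O/3)
(G(7, 8) + 120)*Y(-4) = ((1/6 - 1/3*7) + 120)*(2*(-4)) = ((1/6 - 7/3) + 120)*(-8) = (-13/6 + 120)*(-8) = (707/6)*(-8) = -2828/3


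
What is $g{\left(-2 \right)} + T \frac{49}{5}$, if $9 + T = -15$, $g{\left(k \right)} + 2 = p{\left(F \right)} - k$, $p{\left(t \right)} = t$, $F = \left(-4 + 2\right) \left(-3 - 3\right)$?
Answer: $- \frac{1116}{5} \approx -223.2$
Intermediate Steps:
$F = 12$ ($F = \left(-2\right) \left(-6\right) = 12$)
$g{\left(k \right)} = 10 - k$ ($g{\left(k \right)} = -2 - \left(-12 + k\right) = 10 - k$)
$T = -24$ ($T = -9 - 15 = -24$)
$g{\left(-2 \right)} + T \frac{49}{5} = \left(10 - -2\right) - 24 \cdot \frac{49}{5} = \left(10 + 2\right) - 24 \cdot 49 \cdot \frac{1}{5} = 12 - \frac{1176}{5} = - \frac{1116}{5}$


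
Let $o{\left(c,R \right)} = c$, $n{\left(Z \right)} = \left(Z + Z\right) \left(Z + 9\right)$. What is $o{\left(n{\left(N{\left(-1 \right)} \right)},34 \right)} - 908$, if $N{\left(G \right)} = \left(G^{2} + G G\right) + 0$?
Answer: $-864$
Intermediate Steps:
$N{\left(G \right)} = 2 G^{2}$ ($N{\left(G \right)} = \left(G^{2} + G^{2}\right) + 0 = 2 G^{2} + 0 = 2 G^{2}$)
$n{\left(Z \right)} = 2 Z \left(9 + Z\right)$
$o{\left(n{\left(N{\left(-1 \right)} \right)},34 \right)} - 908 = 2 \cdot 2 \left(-1\right)^{2} \left(9 + 2 \left(-1\right)^{2}\right) - 908 = 2 \cdot 2 \cdot 1 \left(9 + 2 \cdot 1\right) - 908 = 2 \cdot 2 \left(9 + 2\right) - 908 = 2 \cdot 2 \cdot 11 - 908 = 44 - 908 = -864$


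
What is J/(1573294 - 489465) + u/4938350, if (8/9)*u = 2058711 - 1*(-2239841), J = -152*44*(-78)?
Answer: 7817416644459/5352326942150 ≈ 1.4606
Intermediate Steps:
J = 521664 (J = -6688*(-78) = 521664)
u = 4835871 (u = 9*(2058711 - 1*(-2239841))/8 = 9*(2058711 + 2239841)/8 = (9/8)*4298552 = 4835871)
J/(1573294 - 489465) + u/4938350 = 521664/(1573294 - 489465) + 4835871/4938350 = 521664/1083829 + 4835871*(1/4938350) = 521664*(1/1083829) + 4835871/4938350 = 521664/1083829 + 4835871/4938350 = 7817416644459/5352326942150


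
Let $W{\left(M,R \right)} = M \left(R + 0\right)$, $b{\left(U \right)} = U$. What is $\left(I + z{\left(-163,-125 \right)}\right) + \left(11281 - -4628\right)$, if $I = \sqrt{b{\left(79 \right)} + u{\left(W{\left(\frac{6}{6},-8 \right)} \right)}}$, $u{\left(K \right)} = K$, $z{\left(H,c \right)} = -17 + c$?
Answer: $15767 + \sqrt{71} \approx 15775.0$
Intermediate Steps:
$W{\left(M,R \right)} = M R$
$I = \sqrt{71}$ ($I = \sqrt{79 + \frac{6}{6} \left(-8\right)} = \sqrt{79 + 6 \cdot \frac{1}{6} \left(-8\right)} = \sqrt{79 + 1 \left(-8\right)} = \sqrt{79 - 8} = \sqrt{71} \approx 8.4261$)
$\left(I + z{\left(-163,-125 \right)}\right) + \left(11281 - -4628\right) = \left(\sqrt{71} - 142\right) + \left(11281 - -4628\right) = \left(\sqrt{71} - 142\right) + \left(11281 + 4628\right) = \left(-142 + \sqrt{71}\right) + 15909 = 15767 + \sqrt{71}$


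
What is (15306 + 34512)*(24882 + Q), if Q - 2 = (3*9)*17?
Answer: 1262537574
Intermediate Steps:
Q = 461 (Q = 2 + (3*9)*17 = 2 + 27*17 = 2 + 459 = 461)
(15306 + 34512)*(24882 + Q) = (15306 + 34512)*(24882 + 461) = 49818*25343 = 1262537574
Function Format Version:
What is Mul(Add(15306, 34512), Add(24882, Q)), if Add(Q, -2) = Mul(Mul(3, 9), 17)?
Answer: 1262537574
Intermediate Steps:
Q = 461 (Q = Add(2, Mul(Mul(3, 9), 17)) = Add(2, Mul(27, 17)) = Add(2, 459) = 461)
Mul(Add(15306, 34512), Add(24882, Q)) = Mul(Add(15306, 34512), Add(24882, 461)) = Mul(49818, 25343) = 1262537574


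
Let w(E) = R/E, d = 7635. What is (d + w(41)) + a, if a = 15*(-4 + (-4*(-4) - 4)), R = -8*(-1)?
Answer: 317963/41 ≈ 7755.2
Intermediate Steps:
R = 8
w(E) = 8/E
a = 120 (a = 15*(-4 + (16 - 4)) = 15*(-4 + 12) = 15*8 = 120)
(d + w(41)) + a = (7635 + 8/41) + 120 = 313043/41 + 120 = 317963/41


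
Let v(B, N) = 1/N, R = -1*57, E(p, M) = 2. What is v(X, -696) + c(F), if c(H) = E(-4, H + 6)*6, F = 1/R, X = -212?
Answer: 8351/696 ≈ 11.999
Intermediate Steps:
R = -57
F = -1/57 (F = 1/(-57) = -1/57 ≈ -0.017544)
c(H) = 12 (c(H) = 2*6 = 12)
v(X, -696) + c(F) = 1/(-696) + 12 = -1/696 + 12 = 8351/696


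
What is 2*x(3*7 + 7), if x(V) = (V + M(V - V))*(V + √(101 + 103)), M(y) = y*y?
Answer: 1568 + 112*√51 ≈ 2367.8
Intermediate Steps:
M(y) = y²
x(V) = V*(V + 2*√51) (x(V) = (V + (V - V)²)*(V + √(101 + 103)) = (V + 0²)*(V + √204) = (V + 0)*(V + 2*√51) = V*(V + 2*√51))
2*x(3*7 + 7) = 2*((3*7 + 7)*((3*7 + 7) + 2*√51)) = 2*((21 + 7)*((21 + 7) + 2*√51)) = 2*(28*(28 + 2*√51)) = 2*(784 + 56*√51) = 1568 + 112*√51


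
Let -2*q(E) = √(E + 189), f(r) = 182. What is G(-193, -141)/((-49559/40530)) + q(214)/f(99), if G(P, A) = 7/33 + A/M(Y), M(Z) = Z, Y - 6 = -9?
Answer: -21048580/545149 - √403/364 ≈ -38.666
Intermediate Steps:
Y = -3 (Y = 6 - 9 = -3)
G(P, A) = 7/33 - A/3 (G(P, A) = 7/33 + A/(-3) = 7*(1/33) + A*(-⅓) = 7/33 - A/3)
q(E) = -√(189 + E)/2 (q(E) = -√(E + 189)/2 = -√(189 + E)/2)
G(-193, -141)/((-49559/40530)) + q(214)/f(99) = (7/33 - ⅓*(-141))/((-49559/40530)) - √(189 + 214)/2/182 = (7/33 + 47)/((-49559*1/40530)) - √403/2*(1/182) = 1558/(33*(-49559/40530)) - √403/364 = (1558/33)*(-40530/49559) - √403/364 = -21048580/545149 - √403/364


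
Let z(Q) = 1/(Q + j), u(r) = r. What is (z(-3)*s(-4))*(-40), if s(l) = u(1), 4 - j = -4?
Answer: -8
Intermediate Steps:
j = 8 (j = 4 - 1*(-4) = 4 + 4 = 8)
s(l) = 1
z(Q) = 1/(8 + Q) (z(Q) = 1/(Q + 8) = 1/(8 + Q))
(z(-3)*s(-4))*(-40) = (1/(8 - 3))*(-40) = (1/5)*(-40) = ((⅕)*1)*(-40) = (⅕)*(-40) = -8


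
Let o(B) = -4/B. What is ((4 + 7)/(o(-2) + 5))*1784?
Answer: 19624/7 ≈ 2803.4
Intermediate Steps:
((4 + 7)/(o(-2) + 5))*1784 = ((4 + 7)/(-4/(-2) + 5))*1784 = (11/(-4*(-½) + 5))*1784 = (11/(2 + 5))*1784 = (11/7)*1784 = 19624/7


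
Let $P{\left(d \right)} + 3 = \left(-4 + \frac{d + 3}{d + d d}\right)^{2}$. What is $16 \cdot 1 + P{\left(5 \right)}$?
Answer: $\frac{6061}{225} \approx 26.938$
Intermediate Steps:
$P{\left(d \right)} = -3 + \left(-4 + \frac{3 + d}{d + d^{2}}\right)^{2}$ ($P{\left(d \right)} = -3 + \left(-4 + \frac{d + 3}{d + d d}\right)^{2} = -3 + \left(-4 + \frac{3 + d}{d + d^{2}}\right)^{2}$)
$16 \cdot 1 + P{\left(5 \right)} = 16 \cdot 1 - \left(3 - \frac{\left(-3 + 3 \cdot 5 + 4 \cdot 5^{2}\right)^{2}}{25 \left(1 + 5\right)^{2}}\right) = 16 - \left(3 - \frac{\left(-3 + 15 + 4 \cdot 25\right)^{2}}{25 \cdot 36}\right) = 16 - \left(3 - \frac{\left(-3 + 15 + 100\right)^{2}}{900}\right) = 16 - \left(3 - \frac{112^{2}}{900}\right) = 16 - \left(3 - \frac{3136}{225}\right) = 16 + \left(-3 + \frac{3136}{225}\right) = 16 + \frac{2461}{225} = \frac{6061}{225}$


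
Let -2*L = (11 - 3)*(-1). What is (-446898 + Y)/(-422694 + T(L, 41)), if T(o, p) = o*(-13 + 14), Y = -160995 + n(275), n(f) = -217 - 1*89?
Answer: 608199/422690 ≈ 1.4389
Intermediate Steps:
n(f) = -306 (n(f) = -217 - 89 = -306)
Y = -161301 (Y = -160995 - 306 = -161301)
L = 4 (L = -(11 - 3)*(-1)/2 = -4*(-1) = -½*(-8) = 4)
T(o, p) = o (T(o, p) = o*1 = o)
(-446898 + Y)/(-422694 + T(L, 41)) = (-446898 - 161301)/(-422694 + 4) = -608199/(-422690) = -608199*(-1/422690) = 608199/422690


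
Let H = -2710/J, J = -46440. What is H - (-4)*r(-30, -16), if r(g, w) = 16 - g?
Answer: 854767/4644 ≈ 184.06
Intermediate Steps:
H = 271/4644 (H = -2710/(-46440) = -2710*(-1/46440) = 271/4644 ≈ 0.058355)
H - (-4)*r(-30, -16) = 271/4644 - (-4)*(16 - 1*(-30)) = 271/4644 - (-4)*(16 + 30) = 271/4644 - (-4)*46 = 271/4644 - 1*(-184) = 271/4644 + 184 = 854767/4644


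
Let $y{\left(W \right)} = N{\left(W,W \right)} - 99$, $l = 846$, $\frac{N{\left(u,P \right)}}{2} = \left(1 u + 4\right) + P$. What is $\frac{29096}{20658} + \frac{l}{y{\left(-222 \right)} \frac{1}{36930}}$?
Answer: $- \frac{29335675648}{919281} \approx -31912.0$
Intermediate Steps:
$N{\left(u,P \right)} = 8 + 2 P + 2 u$ ($N{\left(u,P \right)} = 2 \left(\left(1 u + 4\right) + P\right) = 2 \left(\left(u + 4\right) + P\right) = 2 \left(\left(4 + u\right) + P\right) = 2 \left(4 + P + u\right) = 8 + 2 P + 2 u$)
$y{\left(W \right)} = -91 + 4 W$ ($y{\left(W \right)} = \left(8 + 2 W + 2 W\right) - 99 = \left(8 + 4 W\right) - 99 = -91 + 4 W$)
$\frac{29096}{20658} + \frac{l}{y{\left(-222 \right)} \frac{1}{36930}} = \frac{29096}{20658} + \frac{846}{\left(-91 + 4 \left(-222\right)\right) \frac{1}{36930}} = 29096 \cdot \frac{1}{20658} + \frac{846}{\left(-91 - 888\right) \frac{1}{36930}} = \frac{14548}{10329} + \frac{846}{\left(-979\right) \frac{1}{36930}} = \frac{14548}{10329} + \frac{846}{- \frac{979}{36930}} = \frac{14548}{10329} + 846 \left(- \frac{36930}{979}\right) = \frac{14548}{10329} - \frac{31242780}{979} = - \frac{29335675648}{919281}$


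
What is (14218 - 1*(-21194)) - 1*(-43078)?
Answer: 78490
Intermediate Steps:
(14218 - 1*(-21194)) - 1*(-43078) = (14218 + 21194) + 43078 = 35412 + 43078 = 78490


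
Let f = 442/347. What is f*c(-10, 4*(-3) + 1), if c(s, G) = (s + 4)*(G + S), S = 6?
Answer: 13260/347 ≈ 38.213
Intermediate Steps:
f = 442/347 (f = 442*(1/347) = 442/347 ≈ 1.2738)
c(s, G) = (4 + s)*(6 + G) (c(s, G) = (s + 4)*(G + 6) = (4 + s)*(6 + G))
f*c(-10, 4*(-3) + 1) = 442*(24 + 4*(4*(-3) + 1) + 6*(-10) + (4*(-3) + 1)*(-10))/347 = 442*(24 + 4*(-12 + 1) - 60 + (-12 + 1)*(-10))/347 = 442*(24 + 4*(-11) - 60 - 11*(-10))/347 = 442*(24 - 44 - 60 + 110)/347 = (442/347)*30 = 13260/347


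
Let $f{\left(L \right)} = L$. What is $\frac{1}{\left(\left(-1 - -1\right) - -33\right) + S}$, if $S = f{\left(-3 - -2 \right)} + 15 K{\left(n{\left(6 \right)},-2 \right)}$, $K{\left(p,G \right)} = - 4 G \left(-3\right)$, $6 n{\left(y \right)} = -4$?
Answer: $- \frac{1}{328} \approx -0.0030488$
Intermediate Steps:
$n{\left(y \right)} = - \frac{2}{3}$ ($n{\left(y \right)} = \frac{1}{6} \left(-4\right) = - \frac{2}{3}$)
$K{\left(p,G \right)} = 12 G$
$S = -361$ ($S = \left(-3 - -2\right) + 15 \cdot 12 \left(-2\right) = \left(-3 + 2\right) + 15 \left(-24\right) = -1 - 360 = -361$)
$\frac{1}{\left(\left(-1 - -1\right) - -33\right) + S} = \frac{1}{\left(\left(-1 - -1\right) - -33\right) - 361} = \frac{1}{\left(\left(-1 + 1\right) + 33\right) - 361} = \frac{1}{\left(0 + 33\right) - 361} = \frac{1}{33 - 361} = \frac{1}{-328} = - \frac{1}{328}$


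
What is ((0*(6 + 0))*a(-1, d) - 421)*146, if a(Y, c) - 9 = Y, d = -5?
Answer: -61466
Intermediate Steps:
a(Y, c) = 9 + Y
((0*(6 + 0))*a(-1, d) - 421)*146 = ((0*(6 + 0))*(9 - 1) - 421)*146 = ((0*6)*8 - 421)*146 = (0*8 - 421)*146 = (0 - 421)*146 = -421*146 = -61466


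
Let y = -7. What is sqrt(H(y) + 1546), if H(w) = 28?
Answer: sqrt(1574) ≈ 39.674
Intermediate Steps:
sqrt(H(y) + 1546) = sqrt(28 + 1546) = sqrt(1574)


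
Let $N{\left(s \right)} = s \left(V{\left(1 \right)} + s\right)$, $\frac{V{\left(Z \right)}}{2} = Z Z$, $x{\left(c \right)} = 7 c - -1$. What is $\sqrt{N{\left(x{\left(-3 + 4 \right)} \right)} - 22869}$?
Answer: $i \sqrt{22789} \approx 150.96 i$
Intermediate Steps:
$x{\left(c \right)} = 1 + 7 c$ ($x{\left(c \right)} = 7 c + 1 = 1 + 7 c$)
$V{\left(Z \right)} = 2 Z^{2}$ ($V{\left(Z \right)} = 2 Z Z = 2 Z^{2}$)
$N{\left(s \right)} = s \left(2 + s\right)$ ($N{\left(s \right)} = s \left(2 \cdot 1^{2} + s\right) = s \left(2 \cdot 1 + s\right) = s \left(2 + s\right)$)
$\sqrt{N{\left(x{\left(-3 + 4 \right)} \right)} - 22869} = \sqrt{\left(1 + 7 \left(-3 + 4\right)\right) \left(2 + \left(1 + 7 \left(-3 + 4\right)\right)\right) - 22869} = \sqrt{\left(1 + 7 \cdot 1\right) \left(2 + \left(1 + 7 \cdot 1\right)\right) - 22869} = \sqrt{\left(1 + 7\right) \left(2 + \left(1 + 7\right)\right) - 22869} = \sqrt{8 \left(2 + 8\right) - 22869} = \sqrt{8 \cdot 10 - 22869} = \sqrt{80 - 22869} = \sqrt{-22789} = i \sqrt{22789}$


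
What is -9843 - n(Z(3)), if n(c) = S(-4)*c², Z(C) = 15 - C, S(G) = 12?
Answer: -11571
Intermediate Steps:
n(c) = 12*c²
-9843 - n(Z(3)) = -9843 - 12*(15 - 1*3)² = -9843 - 12*(15 - 3)² = -9843 - 12*12² = -9843 - 12*144 = -9843 - 1*1728 = -9843 - 1728 = -11571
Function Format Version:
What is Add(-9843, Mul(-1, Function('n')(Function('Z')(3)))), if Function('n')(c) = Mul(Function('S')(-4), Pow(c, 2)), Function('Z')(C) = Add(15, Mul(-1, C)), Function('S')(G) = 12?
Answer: -11571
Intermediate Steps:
Function('n')(c) = Mul(12, Pow(c, 2))
Add(-9843, Mul(-1, Function('n')(Function('Z')(3)))) = Add(-9843, Mul(-1, Mul(12, Pow(Add(15, Mul(-1, 3)), 2)))) = Add(-9843, Mul(-1, Mul(12, Pow(Add(15, -3), 2)))) = Add(-9843, Mul(-1, Mul(12, Pow(12, 2)))) = Add(-9843, Mul(-1, Mul(12, 144))) = Add(-9843, Mul(-1, 1728)) = Add(-9843, -1728) = -11571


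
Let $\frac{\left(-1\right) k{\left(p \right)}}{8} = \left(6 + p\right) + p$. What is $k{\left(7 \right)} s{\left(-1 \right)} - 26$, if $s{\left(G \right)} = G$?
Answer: $134$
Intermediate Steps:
$k{\left(p \right)} = -48 - 16 p$ ($k{\left(p \right)} = - 8 \left(\left(6 + p\right) + p\right) = - 8 \left(6 + 2 p\right) = -48 - 16 p$)
$k{\left(7 \right)} s{\left(-1 \right)} - 26 = \left(-48 - 112\right) \left(-1\right) - 26 = \left(-160\right) \left(-1\right) - 26 = 160 - 26 = 134$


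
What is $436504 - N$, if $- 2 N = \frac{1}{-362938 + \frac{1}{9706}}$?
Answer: $\frac{1537662263785555}{3522676227} \approx 4.365 \cdot 10^{5}$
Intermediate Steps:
$N = \frac{4853}{3522676227}$ ($N = - \frac{1}{2 \left(-362938 + \frac{1}{9706}\right)} = - \frac{1}{2 \left(- \frac{3522676227}{9706}\right)} = \left(- \frac{1}{2}\right) \left(- \frac{9706}{3522676227}\right) = \frac{4853}{3522676227} \approx 1.3776 \cdot 10^{-6}$)
$436504 - N = 436504 - \frac{4853}{3522676227} = \frac{1537662263785555}{3522676227}$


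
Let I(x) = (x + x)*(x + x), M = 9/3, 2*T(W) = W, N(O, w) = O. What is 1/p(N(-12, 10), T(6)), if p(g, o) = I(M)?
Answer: 1/36 ≈ 0.027778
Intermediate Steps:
T(W) = W/2
M = 3 (M = 9*(⅓) = 3)
I(x) = 4*x² (I(x) = (2*x)*(2*x) = 4*x²)
p(g, o) = 36 (p(g, o) = 4*3² = 4*9 = 36)
1/p(N(-12, 10), T(6)) = 1/36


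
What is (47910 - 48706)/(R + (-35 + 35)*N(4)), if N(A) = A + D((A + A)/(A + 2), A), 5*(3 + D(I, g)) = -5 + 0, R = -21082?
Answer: 398/10541 ≈ 0.037757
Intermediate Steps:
D(I, g) = -4 (D(I, g) = -3 + (-5 + 0)/5 = -3 + (1/5)*(-5) = -3 - 1 = -4)
N(A) = -4 + A (N(A) = A - 4 = -4 + A)
(47910 - 48706)/(R + (-35 + 35)*N(4)) = (47910 - 48706)/(-21082 + (-35 + 35)*(-4 + 4)) = -796/(-21082 + 0*0) = -796/(-21082 + 0) = -796/(-21082) = -796*(-1/21082) = 398/10541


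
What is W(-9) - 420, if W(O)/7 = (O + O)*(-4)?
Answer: 84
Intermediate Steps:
W(O) = -56*O (W(O) = 7*((O + O)*(-4)) = 7*((2*O)*(-4)) = 7*(-8*O) = -56*O)
W(-9) - 420 = -56*(-9) - 420 = 504 - 420 = 84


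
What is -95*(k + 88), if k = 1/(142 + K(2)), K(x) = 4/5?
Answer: -5969515/714 ≈ -8360.7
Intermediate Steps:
K(x) = ⅘ (K(x) = 4*(⅕) = ⅘)
k = 5/714 (k = 1/(142 + ⅘) = 1/(714/5) = 5/714 ≈ 0.0070028)
-95*(k + 88) = -95*(5/714 + 88) = -95*62837/714 = -5969515/714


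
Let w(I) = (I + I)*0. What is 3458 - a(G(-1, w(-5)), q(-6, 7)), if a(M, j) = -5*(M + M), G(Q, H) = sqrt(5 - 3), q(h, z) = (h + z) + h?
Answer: 3458 + 10*sqrt(2) ≈ 3472.1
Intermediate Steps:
w(I) = 0 (w(I) = (2*I)*0 = 0)
q(h, z) = z + 2*h
G(Q, H) = sqrt(2)
a(M, j) = -10*M
3458 - a(G(-1, w(-5)), q(-6, 7)) = 3458 - (-10)*sqrt(2) = 3458 + 10*sqrt(2)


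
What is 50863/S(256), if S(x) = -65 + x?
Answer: 50863/191 ≈ 266.30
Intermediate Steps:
50863/S(256) = 50863/(-65 + 256) = 50863/191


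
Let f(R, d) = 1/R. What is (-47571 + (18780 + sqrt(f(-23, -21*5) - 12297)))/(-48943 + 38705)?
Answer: 28791/10238 - 2*I*sqrt(406571)/117737 ≈ 2.8122 - 0.010831*I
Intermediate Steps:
(-47571 + (18780 + sqrt(f(-23, -21*5) - 12297)))/(-48943 + 38705) = (-47571 + (18780 + sqrt(1/(-23) - 12297)))/(-48943 + 38705) = (-47571 + (18780 + sqrt(-1/23 - 12297)))/(-10238) = (-47571 + (18780 + sqrt(-282832/23)))*(-1/10238) = (-47571 + (18780 + 4*I*sqrt(406571)/23))*(-1/10238) = (-28791 + 4*I*sqrt(406571)/23)*(-1/10238) = 28791/10238 - 2*I*sqrt(406571)/117737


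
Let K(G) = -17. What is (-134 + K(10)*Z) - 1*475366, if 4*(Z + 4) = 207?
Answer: -1905247/4 ≈ -4.7631e+5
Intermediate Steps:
Z = 191/4 (Z = -4 + (¼)*207 = -4 + 207/4 = 191/4 ≈ 47.750)
(-134 + K(10)*Z) - 1*475366 = (-134 - 17*191/4) - 1*475366 = (-134 - 3247/4) - 475366 = -3783/4 - 475366 = -1905247/4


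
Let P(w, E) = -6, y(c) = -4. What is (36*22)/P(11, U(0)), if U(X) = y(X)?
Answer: -132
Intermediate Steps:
U(X) = -4
(36*22)/P(11, U(0)) = (36*22)/(-6) = 792*(-⅙) = -132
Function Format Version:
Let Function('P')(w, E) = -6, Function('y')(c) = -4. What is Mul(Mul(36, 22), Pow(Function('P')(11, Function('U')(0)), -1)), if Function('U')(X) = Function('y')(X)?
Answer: -132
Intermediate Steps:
Function('U')(X) = -4
Mul(Mul(36, 22), Pow(Function('P')(11, Function('U')(0)), -1)) = Mul(Mul(36, 22), Pow(-6, -1)) = Mul(792, Rational(-1, 6)) = -132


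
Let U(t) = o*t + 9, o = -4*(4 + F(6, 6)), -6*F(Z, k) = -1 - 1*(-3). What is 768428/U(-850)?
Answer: 2305284/37427 ≈ 61.594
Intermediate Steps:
F(Z, k) = -1/3 (F(Z, k) = -(-1 - 1*(-3))/6 = -(-1 + 3)/6 = -1/6*2 = -1/3)
o = -44/3 (o = -4*(4 - 1/3) = -4*11/3 = -44/3 ≈ -14.667)
U(t) = 9 - 44*t/3 (U(t) = -44*t/3 + 9 = 9 - 44*t/3)
768428/U(-850) = 768428/(9 - 44/3*(-850)) = 768428/(9 + 37400/3) = 768428/(37427/3) = 768428*(3/37427) = 2305284/37427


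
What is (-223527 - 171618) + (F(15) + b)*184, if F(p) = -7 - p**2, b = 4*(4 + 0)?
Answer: -434889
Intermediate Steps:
b = 16 (b = 4*4 = 16)
(-223527 - 171618) + (F(15) + b)*184 = (-223527 - 171618) + ((-7 - 1*15**2) + 16)*184 = -395145 + ((-7 - 1*225) + 16)*184 = -395145 + ((-7 - 225) + 16)*184 = -395145 + (-232 + 16)*184 = -395145 - 216*184 = -395145 - 39744 = -434889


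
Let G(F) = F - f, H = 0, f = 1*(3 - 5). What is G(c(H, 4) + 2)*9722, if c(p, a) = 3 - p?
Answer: 68054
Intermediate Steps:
f = -2 (f = 1*(-2) = -2)
G(F) = 2 + F (G(F) = F - 1*(-2) = F + 2 = 2 + F)
G(c(H, 4) + 2)*9722 = (2 + ((3 - 1*0) + 2))*9722 = (2 + ((3 + 0) + 2))*9722 = (2 + (3 + 2))*9722 = (2 + 5)*9722 = 7*9722 = 68054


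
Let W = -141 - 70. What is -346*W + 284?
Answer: 73290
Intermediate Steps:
W = -211
-346*W + 284 = -346*(-211) + 284 = 73006 + 284 = 73290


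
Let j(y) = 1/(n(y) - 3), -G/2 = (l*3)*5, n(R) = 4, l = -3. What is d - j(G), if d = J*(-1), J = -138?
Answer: 137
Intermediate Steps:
G = 90 (G = -2*(-3*3)*5 = -(-18)*5 = -2*(-45) = 90)
j(y) = 1 (j(y) = 1/(4 - 3) = 1/1 = 1)
d = 138 (d = -138*(-1) = 138)
d - j(G) = 138 - 1*1 = 138 - 1 = 137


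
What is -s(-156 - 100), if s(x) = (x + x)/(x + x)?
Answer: -1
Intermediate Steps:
s(x) = 1 (s(x) = (2*x)/((2*x)) = (2*x)*(1/(2*x)) = 1)
-s(-156 - 100) = -1*1 = -1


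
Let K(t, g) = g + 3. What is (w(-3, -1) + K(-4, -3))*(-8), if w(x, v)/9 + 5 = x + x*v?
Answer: 360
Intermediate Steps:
K(t, g) = 3 + g
w(x, v) = -45 + 9*x + 9*v*x (w(x, v) = -45 + 9*(x + x*v) = -45 + 9*(x + v*x) = -45 + (9*x + 9*v*x) = -45 + 9*x + 9*v*x)
(w(-3, -1) + K(-4, -3))*(-8) = ((-45 + 9*(-3) + 9*(-1)*(-3)) + (3 - 3))*(-8) = ((-45 - 27 + 27) + 0)*(-8) = (-45 + 0)*(-8) = -45*(-8) = 360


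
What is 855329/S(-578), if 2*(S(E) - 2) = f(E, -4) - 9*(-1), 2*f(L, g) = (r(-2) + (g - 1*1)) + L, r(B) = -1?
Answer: -1710658/279 ≈ -6131.4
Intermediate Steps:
f(L, g) = -1 + L/2 + g/2 (f(L, g) = ((-1 + (g - 1*1)) + L)/2 = ((-1 + (g - 1)) + L)/2 = ((-1 + (-1 + g)) + L)/2 = ((-2 + g) + L)/2 = (-2 + L + g)/2 = -1 + L/2 + g/2)
S(E) = 5 + E/4 (S(E) = 2 + ((-1 + E/2 + (½)*(-4)) - 9*(-1))/2 = 2 + ((-1 + E/2 - 2) + 9)/2 = 2 + ((-3 + E/2) + 9)/2 = 2 + (6 + E/2)/2 = 2 + (3 + E/4) = 5 + E/4)
855329/S(-578) = 855329/(5 + (¼)*(-578)) = 855329/(5 - 289/2) = 855329/(-279/2) = 855329*(-2/279) = -1710658/279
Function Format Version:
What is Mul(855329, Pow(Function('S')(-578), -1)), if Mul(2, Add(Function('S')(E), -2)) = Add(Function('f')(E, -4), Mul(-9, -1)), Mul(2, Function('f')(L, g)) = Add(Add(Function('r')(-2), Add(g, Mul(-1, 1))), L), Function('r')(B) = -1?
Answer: Rational(-1710658, 279) ≈ -6131.4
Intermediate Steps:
Function('f')(L, g) = Add(-1, Mul(Rational(1, 2), L), Mul(Rational(1, 2), g)) (Function('f')(L, g) = Mul(Rational(1, 2), Add(Add(-1, Add(g, Mul(-1, 1))), L)) = Mul(Rational(1, 2), Add(Add(-1, Add(g, -1)), L)) = Mul(Rational(1, 2), Add(Add(-1, Add(-1, g)), L)) = Mul(Rational(1, 2), Add(Add(-2, g), L)) = Mul(Rational(1, 2), Add(-2, L, g)) = Add(-1, Mul(Rational(1, 2), L), Mul(Rational(1, 2), g)))
Function('S')(E) = Add(5, Mul(Rational(1, 4), E)) (Function('S')(E) = Add(2, Mul(Rational(1, 2), Add(Add(-1, Mul(Rational(1, 2), E), Mul(Rational(1, 2), -4)), Mul(-9, -1)))) = Add(2, Mul(Rational(1, 2), Add(Add(-1, Mul(Rational(1, 2), E), -2), 9))) = Add(2, Mul(Rational(1, 2), Add(Add(-3, Mul(Rational(1, 2), E)), 9))) = Add(2, Mul(Rational(1, 2), Add(6, Mul(Rational(1, 2), E)))) = Add(2, Add(3, Mul(Rational(1, 4), E))) = Add(5, Mul(Rational(1, 4), E)))
Mul(855329, Pow(Function('S')(-578), -1)) = Mul(855329, Pow(Add(5, Mul(Rational(1, 4), -578)), -1)) = Mul(855329, Pow(Add(5, Rational(-289, 2)), -1)) = Mul(855329, Pow(Rational(-279, 2), -1)) = Mul(855329, Rational(-2, 279)) = Rational(-1710658, 279)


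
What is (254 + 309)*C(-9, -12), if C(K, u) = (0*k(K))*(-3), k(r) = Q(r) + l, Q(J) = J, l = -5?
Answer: 0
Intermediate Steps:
k(r) = -5 + r (k(r) = r - 5 = -5 + r)
C(K, u) = 0 (C(K, u) = (0*(-5 + K))*(-3) = 0*(-3) = 0)
(254 + 309)*C(-9, -12) = (254 + 309)*0 = 563*0 = 0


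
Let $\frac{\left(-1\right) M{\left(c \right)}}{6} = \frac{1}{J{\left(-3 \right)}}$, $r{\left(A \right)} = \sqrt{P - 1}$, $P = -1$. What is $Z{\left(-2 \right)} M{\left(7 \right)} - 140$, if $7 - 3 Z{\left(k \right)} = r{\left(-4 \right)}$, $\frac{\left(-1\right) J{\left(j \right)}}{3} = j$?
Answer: $- \frac{1274}{9} + \frac{2 i \sqrt{2}}{9} \approx -141.56 + 0.31427 i$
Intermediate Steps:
$J{\left(j \right)} = - 3 j$
$r{\left(A \right)} = i \sqrt{2}$ ($r{\left(A \right)} = \sqrt{-1 - 1} = \sqrt{-2} = i \sqrt{2}$)
$Z{\left(k \right)} = \frac{7}{3} - \frac{i \sqrt{2}}{3}$
$M{\left(c \right)} = - \frac{2}{3}$ ($M{\left(c \right)} = - \frac{6}{\left(-3\right) \left(-3\right)} = - \frac{6}{9} = \left(-6\right) \frac{1}{9} = - \frac{2}{3}$)
$Z{\left(-2 \right)} M{\left(7 \right)} - 140 = \left(\frac{7}{3} - \frac{i \sqrt{2}}{3}\right) \left(- \frac{2}{3}\right) - 140 = \left(- \frac{14}{9} + \frac{2 i \sqrt{2}}{9}\right) - 140 = - \frac{1274}{9} + \frac{2 i \sqrt{2}}{9}$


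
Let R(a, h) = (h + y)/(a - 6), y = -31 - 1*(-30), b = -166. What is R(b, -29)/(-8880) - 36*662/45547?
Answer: -32794063/62672672 ≈ -0.52326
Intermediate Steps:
y = -1 (y = -31 + 30 = -1)
R(a, h) = (-1 + h)/(-6 + a) (R(a, h) = (h - 1)/(a - 6) = (-1 + h)/(-6 + a))
R(b, -29)/(-8880) - 36*662/45547 = ((-1 - 29)/(-6 - 166))/(-8880) - 36*662/45547 = (-30/(-172))*(-1/8880) - 23832*1/45547 = -1/172*(-30)*(-1/8880) - 23832/45547 = (15/86)*(-1/8880) - 23832/45547 = -1/50912 - 23832/45547 = -32794063/62672672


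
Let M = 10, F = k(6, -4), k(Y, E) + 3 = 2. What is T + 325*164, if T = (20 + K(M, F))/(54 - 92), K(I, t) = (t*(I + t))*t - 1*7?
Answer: 1012689/19 ≈ 53299.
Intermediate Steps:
k(Y, E) = -1 (k(Y, E) = -3 + 2 = -1)
F = -1
K(I, t) = -7 + t²*(I + t) (K(I, t) = t²*(I + t) - 7 = -7 + t²*(I + t))
T = -11/19 (T = (20 + (-7 + (-1)³ + 10*(-1)²))/(54 - 92) = (20 + (-7 - 1 + 10*1))/(-38) = (20 + (-7 - 1 + 10))*(-1/38) = (20 + 2)*(-1/38) = 22*(-1/38) = -11/19 ≈ -0.57895)
T + 325*164 = -11/19 + 325*164 = -11/19 + 53300 = 1012689/19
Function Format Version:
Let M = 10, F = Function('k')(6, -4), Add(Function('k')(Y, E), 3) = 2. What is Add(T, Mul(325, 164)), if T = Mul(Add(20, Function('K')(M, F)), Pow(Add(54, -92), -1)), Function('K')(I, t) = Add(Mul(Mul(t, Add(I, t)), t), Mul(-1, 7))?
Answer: Rational(1012689, 19) ≈ 53299.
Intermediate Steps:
Function('k')(Y, E) = -1 (Function('k')(Y, E) = Add(-3, 2) = -1)
F = -1
Function('K')(I, t) = Add(-7, Mul(Pow(t, 2), Add(I, t))) (Function('K')(I, t) = Add(Mul(Pow(t, 2), Add(I, t)), -7) = Add(-7, Mul(Pow(t, 2), Add(I, t))))
T = Rational(-11, 19) (T = Mul(Add(20, Add(-7, Pow(-1, 3), Mul(10, Pow(-1, 2)))), Pow(Add(54, -92), -1)) = Mul(Add(20, Add(-7, -1, Mul(10, 1))), Pow(-38, -1)) = Mul(Add(20, Add(-7, -1, 10)), Rational(-1, 38)) = Mul(Add(20, 2), Rational(-1, 38)) = Mul(22, Rational(-1, 38)) = Rational(-11, 19) ≈ -0.57895)
Add(T, Mul(325, 164)) = Add(Rational(-11, 19), Mul(325, 164)) = Add(Rational(-11, 19), 53300) = Rational(1012689, 19)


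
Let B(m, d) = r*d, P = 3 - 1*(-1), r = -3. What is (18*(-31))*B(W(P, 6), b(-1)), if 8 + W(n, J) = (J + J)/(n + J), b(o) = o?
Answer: -1674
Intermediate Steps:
P = 4 (P = 3 + 1 = 4)
W(n, J) = -8 + 2*J/(J + n) (W(n, J) = -8 + (J + J)/(n + J) = -8 + (2*J)/(J + n) = -8 + 2*J/(J + n))
B(m, d) = -3*d
(18*(-31))*B(W(P, 6), b(-1)) = (18*(-31))*(-3*(-1)) = -558*3 = -1674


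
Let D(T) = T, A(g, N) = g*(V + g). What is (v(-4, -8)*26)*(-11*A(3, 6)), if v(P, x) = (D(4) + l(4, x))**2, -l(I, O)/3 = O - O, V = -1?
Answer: -27456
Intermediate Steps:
l(I, O) = 0 (l(I, O) = -3*(O - O) = -3*0 = 0)
A(g, N) = g*(-1 + g)
v(P, x) = 16 (v(P, x) = (4 + 0)**2 = 4**2 = 16)
(v(-4, -8)*26)*(-11*A(3, 6)) = (16*26)*(-33*(-1 + 3)) = 416*(-33*2) = 416*(-11*6) = 416*(-66) = -27456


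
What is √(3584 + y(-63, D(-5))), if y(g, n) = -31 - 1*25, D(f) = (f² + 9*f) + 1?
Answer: 42*√2 ≈ 59.397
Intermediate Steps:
D(f) = 1 + f² + 9*f
y(g, n) = -56 (y(g, n) = -31 - 25 = -56)
√(3584 + y(-63, D(-5))) = √(3584 - 56) = √3528 = 42*√2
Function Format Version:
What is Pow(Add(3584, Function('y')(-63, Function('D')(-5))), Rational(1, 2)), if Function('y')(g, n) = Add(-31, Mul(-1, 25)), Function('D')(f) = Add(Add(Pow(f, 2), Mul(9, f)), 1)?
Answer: Mul(42, Pow(2, Rational(1, 2))) ≈ 59.397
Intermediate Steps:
Function('D')(f) = Add(1, Pow(f, 2), Mul(9, f))
Function('y')(g, n) = -56 (Function('y')(g, n) = Add(-31, -25) = -56)
Pow(Add(3584, Function('y')(-63, Function('D')(-5))), Rational(1, 2)) = Pow(Add(3584, -56), Rational(1, 2)) = Pow(3528, Rational(1, 2)) = Mul(42, Pow(2, Rational(1, 2)))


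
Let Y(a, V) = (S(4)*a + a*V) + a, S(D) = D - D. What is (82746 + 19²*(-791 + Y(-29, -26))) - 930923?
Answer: -872003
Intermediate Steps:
S(D) = 0
Y(a, V) = a + V*a (Y(a, V) = (0*a + a*V) + a = (0 + V*a) + a = V*a + a = a + V*a)
(82746 + 19²*(-791 + Y(-29, -26))) - 930923 = (82746 + 19²*(-791 - 29*(1 - 26))) - 930923 = (82746 + 361*(-791 - 29*(-25))) - 930923 = (82746 + 361*(-791 + 725)) - 930923 = (82746 + 361*(-66)) - 930923 = (82746 - 23826) - 930923 = 58920 - 930923 = -872003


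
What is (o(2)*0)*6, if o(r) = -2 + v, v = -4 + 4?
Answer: 0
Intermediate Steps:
v = 0
o(r) = -2 (o(r) = -2 + 0 = -2)
(o(2)*0)*6 = -2*0*6 = 0*6 = 0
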